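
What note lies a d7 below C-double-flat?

A seventh below C lands on the letter D.
A diminished seventh spans 9 semitones, so Cbb moves to pitch class 1. On the letter D that is Db.

Db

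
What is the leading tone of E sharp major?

D##

The E# major scale runs E# F## G## A# B# C## D##.
Degree 7 is D##.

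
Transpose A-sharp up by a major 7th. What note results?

A seventh above A lands on the letter G.
A major seventh spans 11 semitones, so A# moves to pitch class 9. On the letter G that is G##.

G##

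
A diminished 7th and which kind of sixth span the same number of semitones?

A diminished seventh spans 9 semitones.
A sixth spanning 9 semitones is major (the major sixth is 9).

major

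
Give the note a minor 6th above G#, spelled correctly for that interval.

E

A sixth above G lands on the letter E.
A minor sixth spans 8 semitones, so G# moves to pitch class 4. On the letter E that is E.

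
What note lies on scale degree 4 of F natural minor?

The F natural minor scale runs F G Ab Bb C Db Eb.
Degree 4 is Bb.

Bb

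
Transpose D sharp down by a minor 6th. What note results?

F##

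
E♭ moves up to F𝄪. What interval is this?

Counting letters E–F gives a second.
Eb→F## = 4 semitones, 2 wider than the major second (2), so doubly augmented.

doubly augmented second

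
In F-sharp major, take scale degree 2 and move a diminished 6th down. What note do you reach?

B##

Scale degree 2 of F# major is G#.
A diminished sixth (7 semitones) below G# lands on the letter B, giving B##.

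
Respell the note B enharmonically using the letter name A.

B is pitch class 11. The letter A alone is pitch class 9.
To reach pitch class 11 from A requires an offset of +2 semitones, i.e. double sharp: A##.

A##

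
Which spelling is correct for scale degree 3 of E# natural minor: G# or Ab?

Each scale degree takes a distinct letter name. Degree 3 of a scale on E must use the letter G.
G# and Ab are enharmonically the same pitch, but only G# uses the letter G, so it is the correct spelling here.

G#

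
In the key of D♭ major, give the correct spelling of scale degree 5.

The Db major scale runs Db Eb F Gb Ab Bb C.
Degree 5 is Ab.

Ab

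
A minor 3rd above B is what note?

D

B up a major third is D#, so the target letter is D.
From B, a minor third is 3 semitones up: D.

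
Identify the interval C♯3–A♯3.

The letter names run C→A, a span of 5 letter steps, so the interval is some kind of sixth.
C# to A# is 9 semitones. A major sixth is 9, so 9 makes it major.

major sixth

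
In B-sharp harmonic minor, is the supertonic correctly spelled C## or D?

C##

Each scale degree takes a distinct letter name. Degree 2 of a scale on B must use the letter C.
C## and D are enharmonically the same pitch, but only C## uses the letter C, so it is the correct spelling here.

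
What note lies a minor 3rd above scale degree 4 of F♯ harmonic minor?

D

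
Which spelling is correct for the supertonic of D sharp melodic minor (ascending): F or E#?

E#

Each scale degree takes a distinct letter name. Degree 2 of a scale on D must use the letter E.
E# and F are enharmonically the same pitch, but only E# uses the letter E, so it is the correct spelling here.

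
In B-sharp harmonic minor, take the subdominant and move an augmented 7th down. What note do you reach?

F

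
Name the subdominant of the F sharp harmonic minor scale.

The F# harmonic minor scale runs F# G# A B C# D E#.
Degree 4 is B.

B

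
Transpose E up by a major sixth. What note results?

C#

E up a major sixth is C#, so the target letter is C.
From E, a major sixth is 9 semitones up: C#.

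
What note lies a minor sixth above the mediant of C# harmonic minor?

The mediant of C# harmonic minor is E.
A minor sixth (8 semitones) above E lands on the letter C, giving C.

C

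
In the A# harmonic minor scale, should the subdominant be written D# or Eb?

Each scale degree takes a distinct letter name. Degree 4 of a scale on A must use the letter D.
D# and Eb are enharmonically the same pitch, but only D# uses the letter D, so it is the correct spelling here.

D#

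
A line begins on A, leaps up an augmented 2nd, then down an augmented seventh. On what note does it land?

An augmented second up from A is B# (letter B, 3 semitones up).
An augmented seventh down from B# is C (letter C, 12 semitones down).

C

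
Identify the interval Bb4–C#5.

augmented second

Counting letters B–C gives a second.
Bb→C# = 3 semitones, 1 wider than the major second (2), so augmented.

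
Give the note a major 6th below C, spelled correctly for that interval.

C down a major sixth is Eb, so the target letter is E.
From C, a major sixth is 9 semitones down: Eb.

Eb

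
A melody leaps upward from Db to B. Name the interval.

The letter names run D→B, a span of 5 letter steps, so the interval is some kind of sixth.
Db to B is 10 semitones. A major sixth is 9, so 10 makes it augmented.

augmented sixth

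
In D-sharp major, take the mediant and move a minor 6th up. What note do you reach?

D#

The mediant of D# major is F##.
A minor sixth (8 semitones) above F## lands on the letter D, giving D#.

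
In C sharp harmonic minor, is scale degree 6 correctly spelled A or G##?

A

Each scale degree takes a distinct letter name. Degree 6 of a scale on C must use the letter A.
A and G## are enharmonically the same pitch, but only A uses the letter A, so it is the correct spelling here.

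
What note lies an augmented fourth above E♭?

E up a perfect fourth is A, so the target letter is A.
From Eb, an augmented fourth is 6 semitones up: A.

A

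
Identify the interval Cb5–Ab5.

The letter names run C→A, a span of 5 letter steps, so the interval is some kind of sixth.
Cb to Ab is 9 semitones. A major sixth is 9, so 9 makes it major.

major sixth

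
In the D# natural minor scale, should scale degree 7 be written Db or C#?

C#

Each scale degree takes a distinct letter name. Degree 7 of a scale on D must use the letter C.
C# and Db are enharmonically the same pitch, but only C# uses the letter C, so it is the correct spelling here.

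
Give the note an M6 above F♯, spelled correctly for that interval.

F up a major sixth is D, so the target letter is D.
From F#, a major sixth is 9 semitones up: D#.

D#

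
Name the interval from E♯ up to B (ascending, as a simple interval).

diminished fifth

Counting letters E–F–G–A–B gives a fifth.
E#→B = 6 semitones, 1 narrower than the perfect fifth (7), so diminished.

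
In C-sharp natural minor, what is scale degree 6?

The C# natural minor scale runs C# D# E F# G# A B.
Degree 6 is A.

A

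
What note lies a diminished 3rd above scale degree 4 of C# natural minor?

Ab

Scale degree 4 of C# natural minor is F#.
A diminished third (2 semitones) above F# lands on the letter A, giving Ab.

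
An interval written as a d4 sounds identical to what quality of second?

A diminished fourth spans 4 semitones.
A second spanning 4 semitones is doubly augmented (the major second is 2).

doubly augmented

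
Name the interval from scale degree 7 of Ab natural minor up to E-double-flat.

Scale degree 7 of Ab natural minor is Gb.
Gb up to Ebb: letters G→E make it a sixth; 8 semitones makes it minor.

minor sixth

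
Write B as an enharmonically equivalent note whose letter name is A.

B is pitch class 11. The letter A alone is pitch class 9.
To reach pitch class 11 from A requires an offset of +2 semitones, i.e. double sharp: A##.

A##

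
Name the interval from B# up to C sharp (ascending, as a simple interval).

minor second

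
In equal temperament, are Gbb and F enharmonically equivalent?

Yes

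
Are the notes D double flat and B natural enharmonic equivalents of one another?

Dbb is pitch class 0; B is pitch class 11.
The pitch classes differ (0 vs. 11), so they are not enharmonic equivalents.

No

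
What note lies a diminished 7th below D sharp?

A seventh below D lands on the letter E.
A diminished seventh spans 9 semitones, so D# moves to pitch class 6. On the letter E that is E##.

E##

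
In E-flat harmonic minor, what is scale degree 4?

Ab

Degree 4 takes the letter 3 steps above E, which is A.
In harmonic minor, degree 4 sits 5 semitones above the tonic. Eb + 5 semitones is pitch class 8, spelled on A as Ab.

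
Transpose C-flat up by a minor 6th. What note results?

Abb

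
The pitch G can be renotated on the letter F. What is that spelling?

F##

G is pitch class 7. The letter F alone is pitch class 5.
To reach pitch class 7 from F requires an offset of +2 semitones, i.e. double sharp: F##.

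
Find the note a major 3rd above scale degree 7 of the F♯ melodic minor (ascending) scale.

G##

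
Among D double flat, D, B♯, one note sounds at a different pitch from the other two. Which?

D

In 12-tone equal temperament, enharmonic equivalents share a pitch class. Dbb is pitch class 0; D is pitch class 2; B# is pitch class 0.
Dbb and B# share pitch class 0, while D is pitch class 2.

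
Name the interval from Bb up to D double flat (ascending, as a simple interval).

diminished third

Counting letters B–C–D gives a third.
Bb→Dbb = 2 semitones, 2 narrower than the major third (4), so diminished.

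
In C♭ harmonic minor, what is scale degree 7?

Bb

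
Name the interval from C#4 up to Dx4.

The letter names run C→D, a span of 1 letter step, so the interval is some kind of second.
C# to D## is 3 semitones. A major second is 2, so 3 makes it augmented.

augmented second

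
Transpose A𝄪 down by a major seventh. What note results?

A down a major seventh is Bb, so the target letter is B.
From A##, a major seventh is 11 semitones down: B#.

B#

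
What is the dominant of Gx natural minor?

D##

The G## natural minor scale runs G## A## B# C## D## E# F##.
Degree 5 is D##.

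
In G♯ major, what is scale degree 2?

A#

The G# major scale runs G# A# B# C# D# E# F##.
Degree 2 is A#.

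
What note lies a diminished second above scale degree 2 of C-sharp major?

Scale degree 2 of C# major is D#.
A diminished second (0 semitones) above D# lands on the letter E, giving Eb.

Eb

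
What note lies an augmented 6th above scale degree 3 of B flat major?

Scale degree 3 of Bb major is D.
An augmented sixth (10 semitones) above D lands on the letter B, giving B#.

B#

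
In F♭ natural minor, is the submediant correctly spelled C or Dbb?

Dbb

Each scale degree takes a distinct letter name. Degree 6 of a scale on F must use the letter D.
Dbb and C are enharmonically the same pitch, but only Dbb uses the letter D, so it is the correct spelling here.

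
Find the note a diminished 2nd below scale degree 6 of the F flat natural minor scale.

C

Scale degree 6 of Fb natural minor is Dbb.
A diminished second (0 semitones) below Dbb lands on the letter C, giving C.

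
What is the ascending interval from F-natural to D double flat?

diminished sixth

The letter names run F→D, a span of 5 letter steps, so the interval is some kind of sixth.
F to Dbb is 7 semitones. A major sixth is 9, so 7 makes it diminished.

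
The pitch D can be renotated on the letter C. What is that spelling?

C##

Plain C sits 2 semitones below D, so on the letter C the same pitch needs a double sharp: C##.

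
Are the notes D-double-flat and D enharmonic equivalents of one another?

No

Dbb is pitch class 0; D is pitch class 2.
The pitch classes differ (0 vs. 2), so they are not enharmonic equivalents.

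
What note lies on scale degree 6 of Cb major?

Degree 6 takes the letter 5 steps above C, which is A.
In major, degree 6 sits 9 semitones above the tonic. Cb + 9 semitones is pitch class 8, spelled on A as Ab.

Ab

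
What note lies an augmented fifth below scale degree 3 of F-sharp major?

D

Scale degree 3 of F# major is A#.
An augmented fifth (8 semitones) below A# lands on the letter D, giving D.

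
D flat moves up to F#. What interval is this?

augmented third

The letter names run D→F, a span of 2 letter steps, so the interval is some kind of third.
Db to F# is 5 semitones. A major third is 4, so 5 makes it augmented.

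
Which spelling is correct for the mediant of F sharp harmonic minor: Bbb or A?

A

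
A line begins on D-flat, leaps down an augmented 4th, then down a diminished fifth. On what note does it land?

An augmented fourth down from Db is Abb (letter A, 6 semitones down).
A diminished fifth down from Abb is Db (letter D, 6 semitones down).

Db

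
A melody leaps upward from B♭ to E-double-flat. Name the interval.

The letter names run B→E, a span of 3 letter steps, so the interval is some kind of fourth.
Bb to Ebb is 4 semitones. A perfect fourth is 5, so 4 makes it diminished.

diminished fourth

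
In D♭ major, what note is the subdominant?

The Db major scale runs Db Eb F Gb Ab Bb C.
Degree 4 is Gb.

Gb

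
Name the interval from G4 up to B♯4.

augmented third

The letter names run G→B, a span of 2 letter steps, so the interval is some kind of third.
G to B# is 5 semitones. A major third is 4, so 5 makes it augmented.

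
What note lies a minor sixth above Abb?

Fbb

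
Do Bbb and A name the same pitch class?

Yes

Bbb is pitch class 9; A is pitch class 9.
All spellings map to pitch class 9, so they are enharmonically equivalent.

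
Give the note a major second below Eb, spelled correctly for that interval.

Db

A second below E lands on the letter D.
A major second spans 2 semitones, so Eb moves to pitch class 1. On the letter D that is Db.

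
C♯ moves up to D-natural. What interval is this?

minor second

Counting letters C–D gives a second.
C#→D = 1 semitone, 1 narrower than the major second (2), so minor.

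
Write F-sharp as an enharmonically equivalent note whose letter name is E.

E##

Plain E sits 2 semitones below F#, so on the letter E the same pitch needs a double sharp: E##.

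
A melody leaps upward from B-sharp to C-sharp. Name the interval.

minor second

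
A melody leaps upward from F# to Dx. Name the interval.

The letter names run F→D, a span of 5 letter steps, so the interval is some kind of sixth.
F# to D## is 10 semitones. A major sixth is 9, so 10 makes it augmented.

augmented sixth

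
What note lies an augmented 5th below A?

A fifth below A lands on the letter D.
An augmented fifth spans 8 semitones, so A moves to pitch class 1. On the letter D that is Db.

Db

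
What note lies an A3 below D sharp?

A third below D lands on the letter B.
An augmented third spans 5 semitones, so D# moves to pitch class 10. On the letter B that is Bb.

Bb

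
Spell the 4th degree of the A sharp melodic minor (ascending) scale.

The A# melodic minor (ascending) scale runs A# B# C# D# E# F## G##.
Degree 4 is D#.

D#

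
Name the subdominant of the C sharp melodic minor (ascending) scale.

F#

Degree 4 takes the letter 3 steps above C, which is F.
In melodic minor (ascending), degree 4 sits 5 semitones above the tonic. C# + 5 semitones is pitch class 6, spelled on F as F#.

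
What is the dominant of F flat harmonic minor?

Cb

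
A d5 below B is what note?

E#

B down a perfect fifth is E, so the target letter is E.
From B, a diminished fifth is 6 semitones down: E#.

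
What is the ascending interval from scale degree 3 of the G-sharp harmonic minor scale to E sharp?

augmented fourth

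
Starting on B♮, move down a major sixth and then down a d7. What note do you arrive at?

E#

A major sixth down from B is D (letter D, 9 semitones down).
A diminished seventh down from D is E# (letter E, 9 semitones down).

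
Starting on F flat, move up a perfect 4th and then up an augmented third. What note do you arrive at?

A perfect fourth up from Fb is Bbb (letter B, 5 semitones up).
An augmented third up from Bbb is D (letter D, 5 semitones up).

D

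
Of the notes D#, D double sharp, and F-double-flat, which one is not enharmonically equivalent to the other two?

D##

In 12-tone equal temperament, enharmonic equivalents share a pitch class. D# is pitch class 3; D## is pitch class 4; Fbb is pitch class 3.
D# and Fbb share pitch class 3, while D## is pitch class 4.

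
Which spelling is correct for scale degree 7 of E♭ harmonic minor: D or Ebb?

Each scale degree takes a distinct letter name. Degree 7 of a scale on E must use the letter D.
D and Ebb are enharmonically the same pitch, but only D uses the letter D, so it is the correct spelling here.

D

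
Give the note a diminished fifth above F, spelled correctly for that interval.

A fifth above F lands on the letter C.
A diminished fifth spans 6 semitones, so F moves to pitch class 11. On the letter C that is Cb.

Cb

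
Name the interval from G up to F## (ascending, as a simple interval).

The letter names run G→F, a span of 6 letter steps, so the interval is some kind of seventh.
G to F## is 12 semitones. A major seventh is 11, so 12 makes it augmented.

augmented seventh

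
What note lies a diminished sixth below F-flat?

A

A sixth below F lands on the letter A.
A diminished sixth spans 7 semitones, so Fb moves to pitch class 9. On the letter A that is A.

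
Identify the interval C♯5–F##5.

The letter names run C→F, a span of 3 letter steps, so the interval is some kind of fourth.
C# to F## is 6 semitones. A perfect fourth is 5, so 6 makes it augmented.

augmented fourth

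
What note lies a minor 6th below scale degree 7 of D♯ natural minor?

E#

Scale degree 7 of D# natural minor is C#.
A minor sixth (8 semitones) below C# lands on the letter E, giving E#.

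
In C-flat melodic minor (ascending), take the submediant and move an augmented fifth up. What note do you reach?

E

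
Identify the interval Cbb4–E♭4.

augmented third

Counting letters C–D–E gives a third.
Cbb→Eb = 5 semitones, 1 wider than the major third (4), so augmented.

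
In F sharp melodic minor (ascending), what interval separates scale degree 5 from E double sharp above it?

Scale degree 5 of F# melodic minor (ascending) is C#.
C# up to E##: letters C→E make it a third; 5 semitones makes it augmented.

augmented third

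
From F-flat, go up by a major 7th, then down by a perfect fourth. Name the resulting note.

A major seventh up from Fb is Eb (letter E, 11 semitones up).
A perfect fourth down from Eb is Bb (letter B, 5 semitones down).

Bb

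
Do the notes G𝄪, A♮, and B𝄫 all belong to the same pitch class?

G## is pitch class 9; A is pitch class 9; Bbb is pitch class 9.
All spellings map to pitch class 9, so they are enharmonically equivalent.

Yes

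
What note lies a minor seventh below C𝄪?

A seventh below C lands on the letter D.
A minor seventh spans 10 semitones, so C## moves to pitch class 4. On the letter D that is D##.

D##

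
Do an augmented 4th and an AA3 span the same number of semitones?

Yes

An augmented fourth spans 6 semitones; a doubly augmented third spans 6.
They are enharmonically equivalent.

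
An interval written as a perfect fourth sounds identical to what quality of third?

augmented

A perfect fourth spans 5 semitones.
A third spanning 5 semitones is augmented (the major third is 4).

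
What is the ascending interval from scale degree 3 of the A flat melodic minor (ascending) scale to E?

augmented third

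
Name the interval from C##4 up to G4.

doubly diminished fifth

The letter names run C→G, a span of 4 letter steps, so the interval is some kind of fifth.
C## to G is 5 semitones. A perfect fifth is 7, so 5 makes it doubly diminished.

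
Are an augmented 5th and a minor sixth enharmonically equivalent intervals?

An augmented fifth spans 8 semitones; a minor sixth spans 8.
They are enharmonically equivalent.

Yes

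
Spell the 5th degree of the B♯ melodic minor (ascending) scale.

F##

Degree 5 takes the letter 4 steps above B, which is F.
In melodic minor (ascending), degree 5 sits 7 semitones above the tonic. B# + 7 semitones is pitch class 7, spelled on F as F##.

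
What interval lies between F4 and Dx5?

Counting letters F–G–A–B–C–D gives a sixth.
F→D## = 11 semitones, 2 wider than the major sixth (9), so doubly augmented.

doubly augmented sixth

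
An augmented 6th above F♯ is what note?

D##

F up a major sixth is D, so the target letter is D.
From F#, an augmented sixth is 10 semitones up: D##.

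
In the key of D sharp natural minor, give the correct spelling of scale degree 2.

E#

Degree 2 takes the letter 1 step above D, which is E.
In natural minor, degree 2 sits 2 semitones above the tonic. D# + 2 semitones is pitch class 5, spelled on E as E#.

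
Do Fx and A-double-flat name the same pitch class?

F## = pitch class 7 and Abb = pitch class 7 — the same pitch class, so they are enharmonic equivalents.

Yes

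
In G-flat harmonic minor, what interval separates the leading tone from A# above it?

augmented third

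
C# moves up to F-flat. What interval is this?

doubly diminished fourth

The letter names run C→F, a span of 3 letter steps, so the interval is some kind of fourth.
C# to Fb is 3 semitones. A perfect fourth is 5, so 3 makes it doubly diminished.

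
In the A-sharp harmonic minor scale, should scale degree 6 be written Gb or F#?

F#

Each scale degree takes a distinct letter name. Degree 6 of a scale on A must use the letter F.
F# and Gb are enharmonically the same pitch, but only F# uses the letter F, so it is the correct spelling here.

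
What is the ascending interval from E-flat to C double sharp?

doubly augmented sixth

Counting letters E–F–G–A–B–C gives a sixth.
Eb→C## = 11 semitones, 2 wider than the major sixth (9), so doubly augmented.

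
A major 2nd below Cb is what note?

A second below C lands on the letter B.
A major second spans 2 semitones, so Cb moves to pitch class 9. On the letter B that is Bbb.

Bbb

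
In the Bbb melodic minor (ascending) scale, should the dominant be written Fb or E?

Each scale degree takes a distinct letter name. Degree 5 of a scale on B must use the letter F.
Fb and E are enharmonically the same pitch, but only Fb uses the letter F, so it is the correct spelling here.

Fb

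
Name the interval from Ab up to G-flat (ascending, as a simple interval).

minor seventh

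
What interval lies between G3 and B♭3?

Counting letters G–A–B gives a third.
G→Bb = 3 semitones, 1 narrower than the major third (4), so minor.

minor third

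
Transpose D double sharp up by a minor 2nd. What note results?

E#

A second above D lands on the letter E.
A minor second spans 1 semitone, so D## moves to pitch class 5. On the letter E that is E#.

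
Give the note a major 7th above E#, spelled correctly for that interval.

A seventh above E lands on the letter D.
A major seventh spans 11 semitones, so E# moves to pitch class 4. On the letter D that is D##.

D##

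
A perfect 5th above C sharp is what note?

G#

A fifth above C lands on the letter G.
A perfect fifth spans 7 semitones, so C# moves to pitch class 8. On the letter G that is G#.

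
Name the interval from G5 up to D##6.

doubly augmented fifth

Counting letters G–A–B–C–D gives a fifth.
G→D## = 9 semitones, 2 wider than the perfect fifth (7), so doubly augmented.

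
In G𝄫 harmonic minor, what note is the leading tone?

Degree 7 takes the letter 6 steps above G, which is F.
In harmonic minor, degree 7 sits 11 semitones above the tonic. Gbb + 11 semitones is pitch class 4, spelled on F as Fb.

Fb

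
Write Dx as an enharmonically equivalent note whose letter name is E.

E

Plain E sits at the same pitch as D##, so on the letter E the same pitch needs a natural: E.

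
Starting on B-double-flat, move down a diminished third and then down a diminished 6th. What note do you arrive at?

A diminished third down from Bbb is G (letter G, 2 semitones down).
A diminished sixth down from G is B# (letter B, 7 semitones down).

B#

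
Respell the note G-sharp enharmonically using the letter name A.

G# is pitch class 8. The letter A alone is pitch class 9.
To reach pitch class 8 from A requires an offset of -1 semitone, i.e. flat: Ab.

Ab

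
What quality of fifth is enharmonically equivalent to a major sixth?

A major sixth spans 9 semitones.
A fifth spanning 9 semitones is doubly augmented (the perfect fifth is 7).

doubly augmented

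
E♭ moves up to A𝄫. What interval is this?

diminished fourth

Counting letters E–F–G–A gives a fourth.
Eb→Abb = 4 semitones, 1 narrower than the perfect fourth (5), so diminished.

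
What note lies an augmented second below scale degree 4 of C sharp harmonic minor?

Scale degree 4 of C# harmonic minor is F#.
An augmented second (3 semitones) below F# lands on the letter E, giving Eb.

Eb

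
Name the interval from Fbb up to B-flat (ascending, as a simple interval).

The letter names run F→B, a span of 3 letter steps, so the interval is some kind of fourth.
Fbb to Bb is 7 semitones. A perfect fourth is 5, so 7 makes it doubly augmented.

doubly augmented fourth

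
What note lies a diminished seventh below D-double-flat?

D down a major seventh is Eb, so the target letter is E.
From Dbb, a diminished seventh is 9 semitones down: Eb.

Eb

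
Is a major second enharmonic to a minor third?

No

A major second spans 2 semitones; a minor third spans 3.
The spans differ, so they are not enharmonic equivalents.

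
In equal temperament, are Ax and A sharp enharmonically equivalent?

No

A## is pitch class 11; A# is pitch class 10.
The pitch classes differ (11 vs. 10), so they are not enharmonic equivalents.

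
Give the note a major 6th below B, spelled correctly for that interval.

B down a major sixth is D, so the target letter is D.
From B, a major sixth is 9 semitones down: D.

D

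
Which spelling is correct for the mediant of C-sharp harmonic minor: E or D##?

E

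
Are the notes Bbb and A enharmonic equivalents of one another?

Bbb = pitch class 9 and A = pitch class 9 — the same pitch class, so they are enharmonic equivalents.

Yes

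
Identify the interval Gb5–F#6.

augmented seventh

Counting letters G–A–B–C–D–E–F gives a seventh.
Gb→F# = 12 semitones, 1 wider than the major seventh (11), so augmented.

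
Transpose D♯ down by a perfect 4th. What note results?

A#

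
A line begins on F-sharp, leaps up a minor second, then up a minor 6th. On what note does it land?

Eb

A minor second up from F# is G (letter G, 1 semitone up).
A minor sixth up from G is Eb (letter E, 8 semitones up).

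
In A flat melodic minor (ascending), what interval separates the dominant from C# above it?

augmented sixth

The dominant of Ab melodic minor (ascending) is Eb.
Eb up to C#: letters E→C make it a sixth; 10 semitones makes it augmented.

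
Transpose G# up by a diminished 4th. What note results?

C

A fourth above G lands on the letter C.
A diminished fourth spans 4 semitones, so G# moves to pitch class 0. On the letter C that is C.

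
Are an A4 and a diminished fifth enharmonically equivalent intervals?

An augmented fourth spans 6 semitones; a diminished fifth spans 6.
They are enharmonically equivalent.

Yes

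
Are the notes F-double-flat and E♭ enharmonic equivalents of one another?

Fbb = pitch class 3 and Eb = pitch class 3 — the same pitch class, so they are enharmonic equivalents.

Yes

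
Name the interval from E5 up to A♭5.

diminished fourth

The letter names run E→A, a span of 3 letter steps, so the interval is some kind of fourth.
E to Ab is 4 semitones. A perfect fourth is 5, so 4 makes it diminished.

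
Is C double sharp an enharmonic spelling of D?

Yes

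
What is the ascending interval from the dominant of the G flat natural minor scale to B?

The dominant of Gb natural minor is Db.
Db up to B: letters D→B make it a sixth; 10 semitones makes it augmented.

augmented sixth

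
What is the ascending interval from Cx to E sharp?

minor third

Counting letters C–D–E gives a third.
C##→E# = 3 semitones, 1 narrower than the major third (4), so minor.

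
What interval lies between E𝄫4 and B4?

doubly augmented fifth

The letter names run E→B, a span of 4 letter steps, so the interval is some kind of fifth.
Ebb to B is 9 semitones. A perfect fifth is 7, so 9 makes it doubly augmented.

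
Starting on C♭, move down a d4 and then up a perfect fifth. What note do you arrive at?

D

A diminished fourth down from Cb is G (letter G, 4 semitones down).
A perfect fifth up from G is D (letter D, 7 semitones up).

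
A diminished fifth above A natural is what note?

Eb

A up a perfect fifth is E, so the target letter is E.
From A, a diminished fifth is 6 semitones up: Eb.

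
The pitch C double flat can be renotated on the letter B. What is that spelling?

Bb

Cbb is pitch class 10. The letter B alone is pitch class 11.
To reach pitch class 10 from B requires an offset of -1 semitone, i.e. flat: Bb.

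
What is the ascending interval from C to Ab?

The letter names run C→A, a span of 5 letter steps, so the interval is some kind of sixth.
C to Ab is 8 semitones. A major sixth is 9, so 8 makes it minor.

minor sixth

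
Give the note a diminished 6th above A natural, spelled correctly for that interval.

A sixth above A lands on the letter F.
A diminished sixth spans 7 semitones, so A moves to pitch class 4. On the letter F that is Fb.

Fb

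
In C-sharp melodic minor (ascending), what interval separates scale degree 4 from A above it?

minor third

Scale degree 4 of C# melodic minor (ascending) is F#.
F# up to A: letters F→A make it a third; 3 semitones makes it minor.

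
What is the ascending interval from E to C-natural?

Counting letters E–F–G–A–B–C gives a sixth.
E→C = 8 semitones, 1 narrower than the major sixth (9), so minor.

minor sixth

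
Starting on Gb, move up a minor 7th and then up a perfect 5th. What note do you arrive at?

A minor seventh up from Gb is Fb (letter F, 10 semitones up).
A perfect fifth up from Fb is Cb (letter C, 7 semitones up).

Cb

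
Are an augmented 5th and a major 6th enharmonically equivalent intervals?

An augmented fifth spans 8 semitones; a major sixth spans 9.
The spans differ, so they are not enharmonic equivalents.

No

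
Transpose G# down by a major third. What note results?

E

G down a major third is Eb, so the target letter is E.
From G#, a major third is 4 semitones down: E.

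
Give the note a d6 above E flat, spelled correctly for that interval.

Cbb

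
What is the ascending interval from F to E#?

augmented seventh

Counting letters F–G–A–B–C–D–E gives a seventh.
F→E# = 12 semitones, 1 wider than the major seventh (11), so augmented.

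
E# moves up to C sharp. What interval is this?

minor sixth

The letter names run E→C, a span of 5 letter steps, so the interval is some kind of sixth.
E# to C# is 8 semitones. A major sixth is 9, so 8 makes it minor.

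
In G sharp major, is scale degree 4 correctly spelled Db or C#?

C#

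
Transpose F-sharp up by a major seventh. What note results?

F up a major seventh is E, so the target letter is E.
From F#, a major seventh is 11 semitones up: E#.

E#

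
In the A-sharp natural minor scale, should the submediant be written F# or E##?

F#

Each scale degree takes a distinct letter name. Degree 6 of a scale on A must use the letter F.
F# and E## are enharmonically the same pitch, but only F# uses the letter F, so it is the correct spelling here.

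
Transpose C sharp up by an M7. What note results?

B#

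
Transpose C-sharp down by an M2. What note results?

A second below C lands on the letter B.
A major second spans 2 semitones, so C# moves to pitch class 11. On the letter B that is B.

B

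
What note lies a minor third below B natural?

B down a major third is G, so the target letter is G.
From B, a minor third is 3 semitones down: G#.

G#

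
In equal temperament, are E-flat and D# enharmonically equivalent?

Yes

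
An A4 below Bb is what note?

A fourth below B lands on the letter F.
An augmented fourth spans 6 semitones, so Bb moves to pitch class 4. On the letter F that is Fb.

Fb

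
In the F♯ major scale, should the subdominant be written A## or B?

B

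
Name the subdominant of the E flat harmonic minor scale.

Degree 4 takes the letter 3 steps above E, which is A.
In harmonic minor, degree 4 sits 5 semitones above the tonic. Eb + 5 semitones is pitch class 8, spelled on A as Ab.

Ab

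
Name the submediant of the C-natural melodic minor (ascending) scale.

A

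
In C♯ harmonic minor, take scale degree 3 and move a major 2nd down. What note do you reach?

D

Scale degree 3 of C# harmonic minor is E.
A major second (2 semitones) below E lands on the letter D, giving D.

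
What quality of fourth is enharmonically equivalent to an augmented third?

An augmented third spans 5 semitones.
A fourth spanning 5 semitones is perfect (the perfect fourth is 5).

perfect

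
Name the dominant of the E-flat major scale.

Bb

Degree 5 takes the letter 4 steps above E, which is B.
In major, degree 5 sits 7 semitones above the tonic. Eb + 7 semitones is pitch class 10, spelled on B as Bb.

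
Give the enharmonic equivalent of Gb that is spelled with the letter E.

E##

Plain E sits 2 semitones below Gb, so on the letter E the same pitch needs a double sharp: E##.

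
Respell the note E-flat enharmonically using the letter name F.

Fbb

Eb is pitch class 3. The letter F alone is pitch class 5.
To reach pitch class 3 from F requires an offset of -2 semitones, i.e. double flat: Fbb.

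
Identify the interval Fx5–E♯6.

The letter names run F→E, a span of 6 letter steps, so the interval is some kind of seventh.
F## to E# is 10 semitones. A major seventh is 11, so 10 makes it minor.

minor seventh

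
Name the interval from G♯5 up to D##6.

augmented fifth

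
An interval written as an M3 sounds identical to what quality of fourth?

A major third spans 4 semitones.
A fourth spanning 4 semitones is diminished (the perfect fourth is 5).

diminished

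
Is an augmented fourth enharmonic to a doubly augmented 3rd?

Yes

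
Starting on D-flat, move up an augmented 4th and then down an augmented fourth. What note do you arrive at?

An augmented fourth up from Db is G (letter G, 6 semitones up).
An augmented fourth down from G is Db (letter D, 6 semitones down).

Db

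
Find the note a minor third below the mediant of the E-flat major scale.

E

The mediant of Eb major is G.
A minor third (3 semitones) below G lands on the letter E, giving E.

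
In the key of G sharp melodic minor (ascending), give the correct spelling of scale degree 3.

B

Degree 3 takes the letter 2 steps above G, which is B.
In melodic minor (ascending), degree 3 sits 3 semitones above the tonic. G# + 3 semitones is pitch class 11, spelled on B as B.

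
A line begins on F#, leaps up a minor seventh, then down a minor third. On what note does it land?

C#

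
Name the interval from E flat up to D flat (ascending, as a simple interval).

The letter names run E→D, a span of 6 letter steps, so the interval is some kind of seventh.
Eb to Db is 10 semitones. A major seventh is 11, so 10 makes it minor.

minor seventh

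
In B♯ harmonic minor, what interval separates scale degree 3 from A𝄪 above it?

augmented fifth

Scale degree 3 of B# harmonic minor is D#.
D# up to A##: letters D→A make it a fifth; 8 semitones makes it augmented.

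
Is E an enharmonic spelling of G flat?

E is pitch class 4; Gb is pitch class 6.
The pitch classes differ (4 vs. 6), so they are not enharmonic equivalents.

No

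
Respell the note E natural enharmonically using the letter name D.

Plain D sits 2 semitones below E, so on the letter D the same pitch needs a double sharp: D##.

D##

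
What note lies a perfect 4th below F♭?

Cb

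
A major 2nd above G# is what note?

A#

G up a major second is A, so the target letter is A.
From G#, a major second is 2 semitones up: A#.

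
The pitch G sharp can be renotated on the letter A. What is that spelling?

Ab

Plain A sits 1 semitone above G#, so on the letter A the same pitch needs a flat: Ab.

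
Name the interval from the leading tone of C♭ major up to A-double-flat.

The leading tone of Cb major is Bb.
Bb up to Abb: letters B→A make it a seventh; 9 semitones makes it diminished.

diminished seventh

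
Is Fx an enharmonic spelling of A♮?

F## is pitch class 7; A is pitch class 9.
The pitch classes differ (7 vs. 9), so they are not enharmonic equivalents.

No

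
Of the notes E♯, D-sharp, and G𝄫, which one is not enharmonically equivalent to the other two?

In 12-tone equal temperament, enharmonic equivalents share a pitch class. E# is pitch class 5; D# is pitch class 3; Gbb is pitch class 5.
E# and Gbb share pitch class 5, while D# is pitch class 3.

D#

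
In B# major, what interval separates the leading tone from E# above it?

The leading tone of B# major is A##.
A## up to E#: letters A→E make it a fifth; 6 semitones makes it diminished.

diminished fifth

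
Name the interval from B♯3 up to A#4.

The letter names run B→A, a span of 6 letter steps, so the interval is some kind of seventh.
B# to A# is 10 semitones. A major seventh is 11, so 10 makes it minor.

minor seventh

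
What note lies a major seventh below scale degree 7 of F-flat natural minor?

Scale degree 7 of Fb natural minor is Ebb.
A major seventh (11 semitones) below Ebb lands on the letter F, giving Fbb.

Fbb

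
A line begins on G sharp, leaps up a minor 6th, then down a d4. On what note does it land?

B#

A minor sixth up from G# is E (letter E, 8 semitones up).
A diminished fourth down from E is B# (letter B, 4 semitones down).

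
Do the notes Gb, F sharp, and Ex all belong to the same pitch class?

Gb is pitch class 6; F# is pitch class 6; E## is pitch class 6.
All spellings map to pitch class 6, so they are enharmonically equivalent.

Yes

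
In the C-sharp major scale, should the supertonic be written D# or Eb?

D#

Each scale degree takes a distinct letter name. Degree 2 of a scale on C must use the letter D.
D# and Eb are enharmonically the same pitch, but only D# uses the letter D, so it is the correct spelling here.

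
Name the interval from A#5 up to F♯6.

The letter names run A→F, a span of 5 letter steps, so the interval is some kind of sixth.
A# to F# is 8 semitones. A major sixth is 9, so 8 makes it minor.

minor sixth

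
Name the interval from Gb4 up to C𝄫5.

Counting letters G–A–B–C gives a fourth.
Gb→Cbb = 4 semitones, 1 narrower than the perfect fourth (5), so diminished.

diminished fourth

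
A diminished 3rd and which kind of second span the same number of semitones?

A diminished third spans 2 semitones.
A second spanning 2 semitones is major (the major second is 2).

major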